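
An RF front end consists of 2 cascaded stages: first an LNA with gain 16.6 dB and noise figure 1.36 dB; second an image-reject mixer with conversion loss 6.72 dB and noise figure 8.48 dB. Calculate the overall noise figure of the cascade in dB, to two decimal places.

1.76 dB

Convert to linear (a loss of L dB is a gain of −L dB): F_i = 10^(NF_i/10), G_i = 10^(G_i,dB/10)
  Stage 1: F_1 = 10^(1.36/10) = 1.368, G_1 = 10^(16.6/10) = 45.71
  Stage 2: F_2 = 10^(8.48/10) = 7.047, G_2 = 10^(−6.72/10) = 0.2128
Friis cascade:
  F = 1.368 + (7.047 − 1)/45.71 = 1.500
NF = 10 log₁₀(1.500) = 1.76 dB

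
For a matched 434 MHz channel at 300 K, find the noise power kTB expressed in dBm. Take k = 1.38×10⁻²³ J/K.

P_n = kTB = 1.38×10⁻²³ × 300 × 4.34×10⁸ = 1.80×10⁻¹² W
In dBm: 10 log₁₀(1.80×10⁻¹² / 10⁻³) = −87.5 dBm

−87.5 dBm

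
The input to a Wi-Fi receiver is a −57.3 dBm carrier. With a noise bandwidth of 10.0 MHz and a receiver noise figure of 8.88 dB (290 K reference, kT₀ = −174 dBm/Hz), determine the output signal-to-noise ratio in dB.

37.8 dB

Noise floor: N = −174 + 10 log₁₀(B) + NF
10 log₁₀(1.00×10⁷) = 70 dB
N = −174 + 70 + 8.88 = −95.12 dBm
SNR = P_sig − N = −57.3 − (−95.12) = 37.82 dB → 37.8 dB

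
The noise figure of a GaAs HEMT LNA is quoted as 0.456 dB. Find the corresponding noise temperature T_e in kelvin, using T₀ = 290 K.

F = 10^(0.456/10) = 1.11071
T_e = (F − 1)·T₀ = (1.11071 − 1) × 290 = 32.1 K

32.1 K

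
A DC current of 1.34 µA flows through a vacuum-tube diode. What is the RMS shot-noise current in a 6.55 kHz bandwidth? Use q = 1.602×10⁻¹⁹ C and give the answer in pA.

I_n = √(2qI·B)
2qI·B = 2 × 1.602×10⁻¹⁹ × 1.34×10⁻⁶ × 6.55×10³ = 2.81×10⁻²¹ A²
I_n = √(2.81×10⁻²¹) = 5.30×10⁻¹¹ A = 53.0 pA

53.0 pA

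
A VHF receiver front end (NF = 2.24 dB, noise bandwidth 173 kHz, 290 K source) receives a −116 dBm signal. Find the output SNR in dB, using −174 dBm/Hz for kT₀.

3.4 dB

Noise floor: N = −174 + 10 log₁₀(B) + NF
10 log₁₀(1.73×10⁵) = 52.38 dB
N = −174 + 52.38 + 2.24 = −119.38 dBm
SNR = P_sig − N = −116 − (−119.38) = 3.38 dB → 3.4 dB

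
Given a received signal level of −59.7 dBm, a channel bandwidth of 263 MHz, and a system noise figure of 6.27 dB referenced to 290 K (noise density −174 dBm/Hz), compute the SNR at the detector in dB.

Noise floor: N = −174 + 10 log₁₀(B) + NF
10 log₁₀(2.63×10⁸) = 84.2 dB
N = −174 + 84.2 + 6.27 = −83.53 dBm
SNR = P_sig − N = −59.7 − (−83.53) = 23.83 dB → 23.8 dB

23.8 dB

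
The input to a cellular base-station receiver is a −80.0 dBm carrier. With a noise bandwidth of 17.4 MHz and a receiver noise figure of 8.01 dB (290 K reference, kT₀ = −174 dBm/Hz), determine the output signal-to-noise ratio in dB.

Noise floor: N = −174 + 10 log₁₀(B) + NF
10 log₁₀(1.74×10⁷) = 72.41 dB
N = −174 + 72.41 + 8.01 = −93.58 dBm
SNR = P_sig − N = −80.0 − (−93.58) = 13.58 dB → 13.6 dB

13.6 dB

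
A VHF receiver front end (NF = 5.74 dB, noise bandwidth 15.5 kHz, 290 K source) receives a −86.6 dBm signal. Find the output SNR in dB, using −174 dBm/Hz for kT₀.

Noise floor: N = −174 + 10 log₁₀(B) + NF
10 log₁₀(1.55×10⁴) = 41.9 dB
N = −174 + 41.9 + 5.74 = −126.36 dBm
SNR = P_sig − N = −86.6 − (−126.36) = 39.76 dB → 39.8 dB

39.8 dB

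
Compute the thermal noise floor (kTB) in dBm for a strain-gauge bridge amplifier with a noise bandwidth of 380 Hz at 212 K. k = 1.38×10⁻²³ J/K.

P_n = kTB = 1.38×10⁻²³ × 212 × 3.80×10² = 1.11×10⁻¹⁸ W
In dBm: 10 log₁₀(1.11×10⁻¹⁸ / 10⁻³) = −149.5 dBm

−149.5 dBm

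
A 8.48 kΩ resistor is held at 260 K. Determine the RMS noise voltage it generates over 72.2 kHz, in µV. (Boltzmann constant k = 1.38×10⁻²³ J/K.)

2.96 µV

V_n = √(4kTRB)
4kTRB = 4 × 1.38×10⁻²³ × 260 × 8.48×10³ × 7.22×10⁴ = 8.79×10⁻¹² V²
V_n = √(8.79×10⁻¹²) = 2.96×10⁻⁶ V = 2.96 µV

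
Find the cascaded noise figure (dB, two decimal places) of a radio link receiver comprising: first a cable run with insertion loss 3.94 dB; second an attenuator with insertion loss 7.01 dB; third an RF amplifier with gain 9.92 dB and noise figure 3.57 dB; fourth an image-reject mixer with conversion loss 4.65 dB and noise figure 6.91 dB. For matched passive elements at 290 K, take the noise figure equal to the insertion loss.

Convert to linear (a loss of L dB is a gain of −L dB): F_i = 10^(NF_i/10), G_i = 10^(G_i,dB/10)
  Stage 1: F_1 = 10^(3.94/10) = 2.477, G_1 = 10^(−3.94/10) = 0.4036
  Stage 2: F_2 = 10^(7.01/10) = 5.023, G_2 = 10^(−7.01/10) = 0.1991
  Stage 3: F_3 = 10^(3.57/10) = 2.275, G_3 = 10^(9.92/10) = 9.817
  Stage 4: F_4 = 10^(6.91/10) = 4.909, G_4 = 10^(−4.65/10) = 0.3428
Friis cascade:
  F = 2.477 + (5.023 − 1)/0.4036 + (2.275 − 1)/0.08035 + (4.909 − 1)/0.7889 = 33.27
NF = 10 log₁₀(33.27) = 15.22 dB

15.22 dB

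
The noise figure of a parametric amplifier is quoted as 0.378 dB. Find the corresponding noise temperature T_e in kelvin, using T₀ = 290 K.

26.4 K

F = 10^(0.378/10) = 1.09094
T_e = (F − 1)·T₀ = (1.09094 − 1) × 290 = 26.4 K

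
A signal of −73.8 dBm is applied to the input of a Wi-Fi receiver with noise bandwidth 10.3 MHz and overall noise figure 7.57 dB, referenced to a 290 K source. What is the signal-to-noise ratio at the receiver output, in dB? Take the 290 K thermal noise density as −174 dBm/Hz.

22.5 dB

Noise floor: N = −174 + 10 log₁₀(B) + NF
10 log₁₀(1.03×10⁷) = 70.13 dB
N = −174 + 70.13 + 7.57 = −96.30 dBm
SNR = P_sig − N = −73.8 − (−96.30) = 22.50 dB → 22.5 dB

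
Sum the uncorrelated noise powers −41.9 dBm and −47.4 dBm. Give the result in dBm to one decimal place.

−40.8 dBm

Convert to linear, add, convert back:
P₁ = 6.46×10⁻⁸ W, P₂ = 1.82×10⁻⁸ W
P_tot = 8.28×10⁻⁸ W → 10 log₁₀(P_tot / 10⁻³) = −40.8 dBm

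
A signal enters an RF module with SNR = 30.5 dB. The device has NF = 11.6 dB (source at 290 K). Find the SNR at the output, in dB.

By definition F = SNR_in/SNR_out, so in dB: SNR_out = SNR_in − NF
SNR_out = 30.5 − 11.6 = 18.9 dB

18.9 dB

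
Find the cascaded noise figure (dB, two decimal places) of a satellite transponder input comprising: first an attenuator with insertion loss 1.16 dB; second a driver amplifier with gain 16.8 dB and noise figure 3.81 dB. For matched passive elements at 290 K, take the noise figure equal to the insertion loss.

Convert to linear (a loss of L dB is a gain of −L dB): F_i = 10^(NF_i/10), G_i = 10^(G_i,dB/10)
  Stage 1: F_1 = 10^(1.16/10) = 1.306, G_1 = 10^(−1.16/10) = 0.7656
  Stage 2: F_2 = 10^(3.81/10) = 2.404, G_2 = 10^(16.8/10) = 47.86
Friis cascade:
  F = 1.306 + (2.404 − 1)/0.7656 = 3.141
NF = 10 log₁₀(3.141) = 4.97 dB

4.97 dB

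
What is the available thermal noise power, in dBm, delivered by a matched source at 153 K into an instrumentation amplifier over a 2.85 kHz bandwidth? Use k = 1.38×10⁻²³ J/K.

−142.2 dBm

P_n = kTB = 1.38×10⁻²³ × 153 × 2.85×10³ = 6.02×10⁻¹⁸ W
In dBm: 10 log₁₀(6.02×10⁻¹⁸ / 10⁻³) = −142.2 dBm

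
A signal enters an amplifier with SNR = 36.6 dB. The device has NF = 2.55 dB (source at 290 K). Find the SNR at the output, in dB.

By definition F = SNR_in/SNR_out, so in dB: SNR_out = SNR_in − NF
SNR_out = 36.6 − 2.55 = 34.05 dB

34.05 dB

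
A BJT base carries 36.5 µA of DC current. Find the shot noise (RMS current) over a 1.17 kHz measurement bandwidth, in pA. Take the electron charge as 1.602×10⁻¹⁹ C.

I_n = √(2qI·B)
2qI·B = 2 × 1.602×10⁻¹⁹ × 3.65×10⁻⁵ × 1.17×10³ = 1.37×10⁻²⁰ A²
I_n = √(1.37×10⁻²⁰) = 1.17×10⁻¹⁰ A = 117 pA

117 pA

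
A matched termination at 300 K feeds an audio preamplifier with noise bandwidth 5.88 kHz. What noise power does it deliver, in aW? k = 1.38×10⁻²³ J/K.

24.3 aW

P_n = kTB = 1.38×10⁻²³ × 300 × 5.88×10³ = 2.43×10⁻¹⁷ W = 24.3 aW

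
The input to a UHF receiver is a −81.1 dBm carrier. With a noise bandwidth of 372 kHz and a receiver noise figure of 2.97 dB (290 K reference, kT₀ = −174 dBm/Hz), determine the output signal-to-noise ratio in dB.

Noise floor: N = −174 + 10 log₁₀(B) + NF
10 log₁₀(3.72×10⁵) = 55.71 dB
N = −174 + 55.71 + 2.97 = −115.32 dBm
SNR = P_sig − N = −81.1 − (−115.32) = 34.22 dB → 34.2 dB

34.2 dB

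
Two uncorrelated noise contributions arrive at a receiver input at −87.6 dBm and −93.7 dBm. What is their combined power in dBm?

Convert to linear, add, convert back:
P₁ = 1.74×10⁻¹² W, P₂ = 4.27×10⁻¹³ W
P_tot = 2.16×10⁻¹² W → 10 log₁₀(P_tot / 10⁻³) = −86.6 dBm

−86.6 dBm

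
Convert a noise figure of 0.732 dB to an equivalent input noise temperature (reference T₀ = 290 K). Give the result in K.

53.2 K

F = 10^(0.732/10) = 1.18359
T_e = (F − 1)·T₀ = (1.18359 − 1) × 290 = 53.2 K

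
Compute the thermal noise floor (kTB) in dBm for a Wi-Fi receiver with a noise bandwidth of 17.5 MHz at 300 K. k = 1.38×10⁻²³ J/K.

−101.4 dBm

P_n = kTB = 1.38×10⁻²³ × 300 × 1.75×10⁷ = 7.25×10⁻¹⁴ W
In dBm: 10 log₁₀(7.25×10⁻¹⁴ / 10⁻³) = −101.4 dBm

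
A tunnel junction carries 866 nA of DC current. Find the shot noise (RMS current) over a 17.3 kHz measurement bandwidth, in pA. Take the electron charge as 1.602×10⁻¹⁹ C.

I_n = √(2qI·B)
2qI·B = 2 × 1.602×10⁻¹⁹ × 8.66×10⁻⁷ × 1.73×10⁴ = 4.80×10⁻²¹ A²
I_n = √(4.80×10⁻²¹) = 6.93×10⁻¹¹ A = 69.3 pA

69.3 pA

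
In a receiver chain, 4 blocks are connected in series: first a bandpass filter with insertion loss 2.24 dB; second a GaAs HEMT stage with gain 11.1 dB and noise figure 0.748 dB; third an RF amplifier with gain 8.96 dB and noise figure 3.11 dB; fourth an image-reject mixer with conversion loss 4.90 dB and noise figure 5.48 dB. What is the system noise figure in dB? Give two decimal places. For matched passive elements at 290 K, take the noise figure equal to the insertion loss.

Convert to linear (a loss of L dB is a gain of −L dB): F_i = 10^(NF_i/10), G_i = 10^(G_i,dB/10)
  Stage 1: F_1 = 10^(2.24/10) = 1.675, G_1 = 10^(−2.24/10) = 0.5970
  Stage 2: F_2 = 10^(0.748/10) = 1.188, G_2 = 10^(11.1/10) = 12.88
  Stage 3: F_3 = 10^(3.11/10) = 2.046, G_3 = 10^(8.96/10) = 7.870
  Stage 4: F_4 = 10^(5.48/10) = 3.532, G_4 = 10^(−4.90/10) = 0.3236
Friis cascade:
  F = 1.675 + (1.188 − 1)/0.5970 + (2.046 − 1)/7.691 + (3.532 − 1)/60.53 = 2.168
NF = 10 log₁₀(2.168) = 3.36 dB

3.36 dB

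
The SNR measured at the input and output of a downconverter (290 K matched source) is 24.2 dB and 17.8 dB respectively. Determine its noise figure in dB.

NF (dB) = SNR_in(dB) − SNR_out(dB) when the source is at T₀
NF = 24.2 − 17.8 = 6.4 dB

6.4 dB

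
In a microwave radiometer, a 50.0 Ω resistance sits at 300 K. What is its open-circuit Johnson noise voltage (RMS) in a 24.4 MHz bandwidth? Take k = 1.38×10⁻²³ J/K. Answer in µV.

4.49 µV

V_n = √(4kTRB)
4kTRB = 4 × 1.38×10⁻²³ × 300 × 5.00×10¹ × 2.44×10⁷ = 2.02×10⁻¹¹ V²
V_n = √(2.02×10⁻¹¹) = 4.49×10⁻⁶ V = 4.49 µV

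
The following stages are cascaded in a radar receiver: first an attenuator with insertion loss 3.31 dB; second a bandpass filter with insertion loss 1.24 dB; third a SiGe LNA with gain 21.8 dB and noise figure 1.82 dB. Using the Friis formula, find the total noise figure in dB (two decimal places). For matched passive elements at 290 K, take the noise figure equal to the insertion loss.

6.37 dB

Convert to linear (a loss of L dB is a gain of −L dB): F_i = 10^(NF_i/10), G_i = 10^(G_i,dB/10)
  Stage 1: F_1 = 10^(3.31/10) = 2.143, G_1 = 10^(−3.31/10) = 0.4667
  Stage 2: F_2 = 10^(1.24/10) = 1.330, G_2 = 10^(−1.24/10) = 0.7516
  Stage 3: F_3 = 10^(1.82/10) = 1.521, G_3 = 10^(21.8/10) = 151.4
Friis cascade:
  F = 2.143 + (1.330 − 1)/0.4667 + (1.521 − 1)/0.3508 = 4.335
NF = 10 log₁₀(4.335) = 6.37 dB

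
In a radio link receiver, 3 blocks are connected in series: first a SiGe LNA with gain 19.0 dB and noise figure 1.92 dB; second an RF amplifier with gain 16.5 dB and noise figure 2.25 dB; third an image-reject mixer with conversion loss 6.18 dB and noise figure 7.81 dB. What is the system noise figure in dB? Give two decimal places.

1.95 dB

Convert to linear (a loss of L dB is a gain of −L dB): F_i = 10^(NF_i/10), G_i = 10^(G_i,dB/10)
  Stage 1: F_1 = 10^(1.92/10) = 1.556, G_1 = 10^(19.0/10) = 79.43
  Stage 2: F_2 = 10^(2.25/10) = 1.679, G_2 = 10^(16.5/10) = 44.67
  Stage 3: F_3 = 10^(7.81/10) = 6.039, G_3 = 10^(−6.18/10) = 0.2410
Friis cascade:
  F = 1.556 + (1.679 − 1)/79.43 + (6.039 − 1)/3548 = 1.566
NF = 10 log₁₀(1.566) = 1.95 dB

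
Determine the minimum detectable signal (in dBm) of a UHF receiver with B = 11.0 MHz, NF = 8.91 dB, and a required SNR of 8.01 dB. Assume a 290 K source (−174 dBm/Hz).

Sensitivity = −174 + 10 log₁₀(B) + NF + SNR_min
= −174 + 70.41 + 8.91 + 8.01
= −86.67 dBm → −86.7 dBm

−86.7 dBm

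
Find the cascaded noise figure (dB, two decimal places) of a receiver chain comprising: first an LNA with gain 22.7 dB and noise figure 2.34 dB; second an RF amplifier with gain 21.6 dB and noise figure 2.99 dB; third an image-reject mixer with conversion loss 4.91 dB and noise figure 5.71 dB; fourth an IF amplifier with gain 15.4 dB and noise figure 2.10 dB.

Convert to linear (a loss of L dB is a gain of −L dB): F_i = 10^(NF_i/10), G_i = 10^(G_i,dB/10)
  Stage 1: F_1 = 10^(2.34/10) = 1.714, G_1 = 10^(22.7/10) = 186.2
  Stage 2: F_2 = 10^(2.99/10) = 1.991, G_2 = 10^(21.6/10) = 144.5
  Stage 3: F_3 = 10^(5.71/10) = 3.724, G_3 = 10^(−4.91/10) = 0.3228
  Stage 4: F_4 = 10^(2.10/10) = 1.622, G_4 = 10^(15.4/10) = 34.67
Friis cascade:
  F = 1.714 + (1.991 − 1)/186.2 + (3.724 − 1)/2.692×10⁴ + (1.622 − 1)/8690 = 1.719
NF = 10 log₁₀(1.719) = 2.35 dB

2.35 dB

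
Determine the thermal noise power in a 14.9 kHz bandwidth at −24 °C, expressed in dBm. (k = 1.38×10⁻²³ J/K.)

−132.9 dBm

T = −24 °C + 273.15 = 249.15 K
P_n = kTB = 1.38×10⁻²³ × 249.15 × 1.49×10⁴ = 5.12×10⁻¹⁷ W
In dBm: 10 log₁₀(5.12×10⁻¹⁷ / 10⁻³) = −132.9 dBm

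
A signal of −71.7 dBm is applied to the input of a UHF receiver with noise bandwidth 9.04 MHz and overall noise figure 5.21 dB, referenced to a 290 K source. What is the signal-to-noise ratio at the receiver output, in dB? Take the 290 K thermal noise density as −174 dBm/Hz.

Noise floor: N = −174 + 10 log₁₀(B) + NF
10 log₁₀(9.04×10⁶) = 69.56 dB
N = −174 + 69.56 + 5.21 = −99.23 dBm
SNR = P_sig − N = −71.7 − (−99.23) = 27.53 dB → 27.5 dB

27.5 dB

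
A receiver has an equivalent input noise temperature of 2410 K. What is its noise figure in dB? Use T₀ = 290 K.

F = 1 + T_e/T₀ = 1 + 2410/290 = 9.31034
NF = 10 log₁₀(9.31034) = 9.69 dB

9.69 dB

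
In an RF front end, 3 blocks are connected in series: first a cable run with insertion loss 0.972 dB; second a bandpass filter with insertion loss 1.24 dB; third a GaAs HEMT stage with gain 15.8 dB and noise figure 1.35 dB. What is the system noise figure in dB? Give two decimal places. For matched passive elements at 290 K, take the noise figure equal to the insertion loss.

Convert to linear (a loss of L dB is a gain of −L dB): F_i = 10^(NF_i/10), G_i = 10^(G_i,dB/10)
  Stage 1: F_1 = 10^(0.972/10) = 1.251, G_1 = 10^(−0.972/10) = 0.7995
  Stage 2: F_2 = 10^(1.24/10) = 1.330, G_2 = 10^(−1.24/10) = 0.7516
  Stage 3: F_3 = 10^(1.35/10) = 1.365, G_3 = 10^(15.8/10) = 38.02
Friis cascade:
  F = 1.251 + (1.330 − 1)/0.7995 + (1.365 − 1)/0.6009 = 2.271
NF = 10 log₁₀(2.271) = 3.56 dB

3.56 dB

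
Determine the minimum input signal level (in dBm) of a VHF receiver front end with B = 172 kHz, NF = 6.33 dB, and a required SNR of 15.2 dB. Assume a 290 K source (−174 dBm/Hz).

−100.1 dBm

Sensitivity = −174 + 10 log₁₀(B) + NF + SNR_min
= −174 + 52.36 + 6.33 + 15.2
= −100.11 dBm → −100.1 dBm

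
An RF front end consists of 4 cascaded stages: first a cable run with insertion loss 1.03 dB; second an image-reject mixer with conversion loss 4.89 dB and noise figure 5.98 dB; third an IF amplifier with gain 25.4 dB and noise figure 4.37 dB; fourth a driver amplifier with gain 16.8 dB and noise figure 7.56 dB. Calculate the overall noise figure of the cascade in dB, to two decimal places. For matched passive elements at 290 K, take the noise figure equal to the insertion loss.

10.74 dB

Convert to linear (a loss of L dB is a gain of −L dB): F_i = 10^(NF_i/10), G_i = 10^(G_i,dB/10)
  Stage 1: F_1 = 10^(1.03/10) = 1.268, G_1 = 10^(−1.03/10) = 0.7889
  Stage 2: F_2 = 10^(5.98/10) = 3.963, G_2 = 10^(−4.89/10) = 0.3243
  Stage 3: F_3 = 10^(4.37/10) = 2.735, G_3 = 10^(25.4/10) = 346.7
  Stage 4: F_4 = 10^(7.56/10) = 5.702, G_4 = 10^(16.8/10) = 47.86
Friis cascade:
  F = 1.268 + (3.963 − 1)/0.7889 + (2.735 − 1)/0.2559 + (5.702 − 1)/88.72 = 11.86
NF = 10 log₁₀(11.86) = 10.74 dB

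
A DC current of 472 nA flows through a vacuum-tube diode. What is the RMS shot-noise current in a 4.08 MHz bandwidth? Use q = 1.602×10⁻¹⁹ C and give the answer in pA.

I_n = √(2qI·B)
2qI·B = 2 × 1.602×10⁻¹⁹ × 4.72×10⁻⁷ × 4.08×10⁶ = 6.17×10⁻¹⁹ A²
I_n = √(6.17×10⁻¹⁹) = 7.86×10⁻¹⁰ A = 786 pA

786 pA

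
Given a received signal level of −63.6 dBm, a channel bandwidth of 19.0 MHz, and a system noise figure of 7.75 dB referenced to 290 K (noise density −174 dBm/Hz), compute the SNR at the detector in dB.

29.9 dB

Noise floor: N = −174 + 10 log₁₀(B) + NF
10 log₁₀(1.90×10⁷) = 72.79 dB
N = −174 + 72.79 + 7.75 = −93.46 dBm
SNR = P_sig − N = −63.6 − (−93.46) = 29.86 dB → 29.9 dB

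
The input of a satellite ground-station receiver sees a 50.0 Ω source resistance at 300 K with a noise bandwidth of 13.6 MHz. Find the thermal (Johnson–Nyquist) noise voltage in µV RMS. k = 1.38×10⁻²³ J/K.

3.36 µV

V_n = √(4kTRB)
4kTRB = 4 × 1.38×10⁻²³ × 300 × 5.00×10¹ × 1.36×10⁷ = 1.13×10⁻¹¹ V²
V_n = √(1.13×10⁻¹¹) = 3.36×10⁻⁶ V = 3.36 µV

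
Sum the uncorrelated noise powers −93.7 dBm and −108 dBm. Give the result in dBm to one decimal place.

Convert to linear, add, convert back:
P₁ = 4.27×10⁻¹³ W, P₂ = 1.58×10⁻¹⁴ W
P_tot = 4.42×10⁻¹³ W → 10 log₁₀(P_tot / 10⁻³) = −93.5 dBm

−93.5 dBm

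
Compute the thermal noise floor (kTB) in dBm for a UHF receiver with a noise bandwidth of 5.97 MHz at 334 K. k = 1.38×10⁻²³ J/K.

P_n = kTB = 1.38×10⁻²³ × 334 × 5.97×10⁶ = 2.75×10⁻¹⁴ W
In dBm: 10 log₁₀(2.75×10⁻¹⁴ / 10⁻³) = −105.6 dBm

−105.6 dBm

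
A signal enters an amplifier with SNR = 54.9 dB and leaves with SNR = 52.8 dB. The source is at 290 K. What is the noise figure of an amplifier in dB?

2.1 dB

NF (dB) = SNR_in(dB) − SNR_out(dB) when the source is at T₀
NF = 54.9 − 52.8 = 2.1 dB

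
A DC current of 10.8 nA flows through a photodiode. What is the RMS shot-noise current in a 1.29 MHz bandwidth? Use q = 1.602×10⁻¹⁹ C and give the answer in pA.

66.8 pA

I_n = √(2qI·B)
2qI·B = 2 × 1.602×10⁻¹⁹ × 1.08×10⁻⁸ × 1.29×10⁶ = 4.46×10⁻²¹ A²
I_n = √(4.46×10⁻²¹) = 6.68×10⁻¹¹ A = 66.8 pA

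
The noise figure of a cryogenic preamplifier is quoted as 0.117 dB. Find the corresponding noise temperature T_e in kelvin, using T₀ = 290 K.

7.92 K

F = 10^(0.117/10) = 1.02731
T_e = (F − 1)·T₀ = (1.02731 − 1) × 290 = 7.92 K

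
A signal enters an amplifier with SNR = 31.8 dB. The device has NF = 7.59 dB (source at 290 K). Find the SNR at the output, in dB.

24.21 dB

By definition F = SNR_in/SNR_out, so in dB: SNR_out = SNR_in − NF
SNR_out = 31.8 − 7.59 = 24.21 dB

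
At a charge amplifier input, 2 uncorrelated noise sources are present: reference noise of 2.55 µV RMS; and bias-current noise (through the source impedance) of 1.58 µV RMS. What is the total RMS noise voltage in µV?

3.00 µV

Uncorrelated sources add in power (mean-square): V_tot = √(ΣV_i²)
V_tot = √[(2.55×10⁻⁶)² + (1.58×10⁻⁶)²] = 3.00×10⁻⁶ V = 3.00 µV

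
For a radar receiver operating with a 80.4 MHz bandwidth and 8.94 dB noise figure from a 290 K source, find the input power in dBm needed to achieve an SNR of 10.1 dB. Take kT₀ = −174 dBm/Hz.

−75.9 dBm

Sensitivity = −174 + 10 log₁₀(B) + NF + SNR_min
= −174 + 79.05 + 8.94 + 10.1
= −75.91 dBm → −75.9 dBm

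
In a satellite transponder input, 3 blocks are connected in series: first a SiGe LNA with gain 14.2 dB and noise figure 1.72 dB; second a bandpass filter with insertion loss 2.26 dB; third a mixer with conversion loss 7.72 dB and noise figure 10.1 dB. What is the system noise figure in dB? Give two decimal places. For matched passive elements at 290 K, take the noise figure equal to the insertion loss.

3.23 dB

Convert to linear (a loss of L dB is a gain of −L dB): F_i = 10^(NF_i/10), G_i = 10^(G_i,dB/10)
  Stage 1: F_1 = 10^(1.72/10) = 1.486, G_1 = 10^(14.2/10) = 26.30
  Stage 2: F_2 = 10^(2.26/10) = 1.683, G_2 = 10^(−2.26/10) = 0.5943
  Stage 3: F_3 = 10^(10.1/10) = 10.23, G_3 = 10^(−7.72/10) = 0.1690
Friis cascade:
  F = 1.486 + (1.683 − 1)/26.30 + (10.23 − 1)/15.63 = 2.103
NF = 10 log₁₀(2.103) = 3.23 dB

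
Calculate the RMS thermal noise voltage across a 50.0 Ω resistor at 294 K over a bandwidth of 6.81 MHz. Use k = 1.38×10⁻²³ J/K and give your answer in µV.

2.35 µV

V_n = √(4kTRB)
4kTRB = 4 × 1.38×10⁻²³ × 294 × 5.00×10¹ × 6.81×10⁶ = 5.53×10⁻¹² V²
V_n = √(5.53×10⁻¹²) = 2.35×10⁻⁶ V = 2.35 µV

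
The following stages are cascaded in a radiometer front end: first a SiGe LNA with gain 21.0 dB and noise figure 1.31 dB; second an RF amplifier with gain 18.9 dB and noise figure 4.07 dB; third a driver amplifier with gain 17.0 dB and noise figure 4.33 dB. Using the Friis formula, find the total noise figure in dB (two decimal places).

Convert to linear (a loss of L dB is a gain of −L dB): F_i = 10^(NF_i/10), G_i = 10^(G_i,dB/10)
  Stage 1: F_1 = 10^(1.31/10) = 1.352, G_1 = 10^(21.0/10) = 125.9
  Stage 2: F_2 = 10^(4.07/10) = 2.553, G_2 = 10^(18.9/10) = 77.62
  Stage 3: F_3 = 10^(4.33/10) = 2.710, G_3 = 10^(17.0/10) = 50.12
Friis cascade:
  F = 1.352 + (2.553 − 1)/125.9 + (2.710 − 1)/9772 = 1.365
NF = 10 log₁₀(1.365) = 1.35 dB

1.35 dB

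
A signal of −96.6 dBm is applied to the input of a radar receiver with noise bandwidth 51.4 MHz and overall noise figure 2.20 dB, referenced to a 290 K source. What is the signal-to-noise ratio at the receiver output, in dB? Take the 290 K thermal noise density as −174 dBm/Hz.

−1.9 dB

Noise floor: N = −174 + 10 log₁₀(B) + NF
10 log₁₀(5.14×10⁷) = 77.11 dB
N = −174 + 77.11 + 2.20 = −94.69 dBm
SNR = P_sig − N = −96.6 − (−94.69) = −1.91 dB → −1.9 dB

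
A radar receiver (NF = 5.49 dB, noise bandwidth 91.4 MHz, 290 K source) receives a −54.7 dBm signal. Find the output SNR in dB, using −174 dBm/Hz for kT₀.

34.2 dB

Noise floor: N = −174 + 10 log₁₀(B) + NF
10 log₁₀(9.14×10⁷) = 79.61 dB
N = −174 + 79.61 + 5.49 = −88.90 dBm
SNR = P_sig − N = −54.7 − (−88.90) = 34.20 dB → 34.2 dB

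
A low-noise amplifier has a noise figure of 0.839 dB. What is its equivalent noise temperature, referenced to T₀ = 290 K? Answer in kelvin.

F = 10^(0.839/10) = 1.21311
T_e = (F − 1)·T₀ = (1.21311 − 1) × 290 = 61.8 K

61.8 K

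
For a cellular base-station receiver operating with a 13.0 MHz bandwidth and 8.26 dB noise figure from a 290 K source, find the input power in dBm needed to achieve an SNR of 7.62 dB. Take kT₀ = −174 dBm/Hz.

−87.0 dBm

Sensitivity = −174 + 10 log₁₀(B) + NF + SNR_min
= −174 + 71.14 + 8.26 + 7.62
= −86.98 dBm → −87.0 dBm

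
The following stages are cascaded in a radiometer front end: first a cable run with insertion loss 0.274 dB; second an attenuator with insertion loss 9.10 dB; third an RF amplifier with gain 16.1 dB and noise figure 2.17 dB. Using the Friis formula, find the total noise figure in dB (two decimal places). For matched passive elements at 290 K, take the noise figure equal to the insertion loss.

Convert to linear (a loss of L dB is a gain of −L dB): F_i = 10^(NF_i/10), G_i = 10^(G_i,dB/10)
  Stage 1: F_1 = 10^(0.274/10) = 1.065, G_1 = 10^(−0.274/10) = 0.9389
  Stage 2: F_2 = 10^(9.10/10) = 8.128, G_2 = 10^(−9.10/10) = 0.1230
  Stage 3: F_3 = 10^(2.17/10) = 1.648, G_3 = 10^(16.1/10) = 40.74
Friis cascade:
  F = 1.065 + (8.128 − 1)/0.9389 + (1.648 − 1)/0.1155 = 14.27
NF = 10 log₁₀(14.27) = 11.54 dB

11.54 dB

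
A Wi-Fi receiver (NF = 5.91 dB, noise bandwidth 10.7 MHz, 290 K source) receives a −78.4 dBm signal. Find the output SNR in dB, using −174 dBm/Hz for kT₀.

19.4 dB

Noise floor: N = −174 + 10 log₁₀(B) + NF
10 log₁₀(1.07×10⁷) = 70.29 dB
N = −174 + 70.29 + 5.91 = −97.80 dBm
SNR = P_sig − N = −78.4 − (−97.80) = 19.40 dB → 19.4 dB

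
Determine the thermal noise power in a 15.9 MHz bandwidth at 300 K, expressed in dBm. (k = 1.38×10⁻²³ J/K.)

−101.8 dBm

P_n = kTB = 1.38×10⁻²³ × 300 × 1.59×10⁷ = 6.58×10⁻¹⁴ W
In dBm: 10 log₁₀(6.58×10⁻¹⁴ / 10⁻³) = −101.8 dBm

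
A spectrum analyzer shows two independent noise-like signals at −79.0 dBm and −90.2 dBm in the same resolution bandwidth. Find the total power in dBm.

Convert to linear, add, convert back:
P₁ = 1.26×10⁻¹¹ W, P₂ = 9.55×10⁻¹³ W
P_tot = 1.35×10⁻¹¹ W → 10 log₁₀(P_tot / 10⁻³) = −78.7 dBm

−78.7 dBm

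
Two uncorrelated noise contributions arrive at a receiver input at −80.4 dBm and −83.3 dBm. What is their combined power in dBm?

−78.6 dBm

Convert to linear, add, convert back:
P₁ = 9.12×10⁻¹² W, P₂ = 4.68×10⁻¹² W
P_tot = 1.38×10⁻¹¹ W → 10 log₁₀(P_tot / 10⁻³) = −78.6 dBm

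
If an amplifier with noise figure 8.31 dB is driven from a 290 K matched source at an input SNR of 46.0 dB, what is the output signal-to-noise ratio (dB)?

By definition F = SNR_in/SNR_out, so in dB: SNR_out = SNR_in − NF
SNR_out = 46.0 − 8.31 = 37.69 dB

37.69 dB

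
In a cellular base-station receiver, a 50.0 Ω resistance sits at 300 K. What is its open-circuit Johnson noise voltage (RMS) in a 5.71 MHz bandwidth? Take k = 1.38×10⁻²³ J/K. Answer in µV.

V_n = √(4kTRB)
4kTRB = 4 × 1.38×10⁻²³ × 300 × 5.00×10¹ × 5.71×10⁶ = 4.73×10⁻¹² V²
V_n = √(4.73×10⁻¹²) = 2.17×10⁻⁶ V = 2.17 µV

2.17 µV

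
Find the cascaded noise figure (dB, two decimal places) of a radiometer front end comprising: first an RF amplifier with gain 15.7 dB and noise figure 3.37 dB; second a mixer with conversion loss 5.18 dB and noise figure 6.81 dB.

Convert to linear (a loss of L dB is a gain of −L dB): F_i = 10^(NF_i/10), G_i = 10^(G_i,dB/10)
  Stage 1: F_1 = 10^(3.37/10) = 2.173, G_1 = 10^(15.7/10) = 37.15
  Stage 2: F_2 = 10^(6.81/10) = 4.797, G_2 = 10^(−5.18/10) = 0.3034
Friis cascade:
  F = 2.173 + (4.797 − 1)/37.15 = 2.275
NF = 10 log₁₀(2.275) = 3.57 dB

3.57 dB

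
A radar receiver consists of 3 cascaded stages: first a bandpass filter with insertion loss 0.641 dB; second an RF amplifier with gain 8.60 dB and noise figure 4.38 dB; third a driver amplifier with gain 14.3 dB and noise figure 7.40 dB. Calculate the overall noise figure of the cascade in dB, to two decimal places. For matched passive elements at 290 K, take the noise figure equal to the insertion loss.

5.91 dB

Convert to linear (a loss of L dB is a gain of −L dB): F_i = 10^(NF_i/10), G_i = 10^(G_i,dB/10)
  Stage 1: F_1 = 10^(0.641/10) = 1.159, G_1 = 10^(−0.641/10) = 0.8628
  Stage 2: F_2 = 10^(4.38/10) = 2.742, G_2 = 10^(8.60/10) = 7.244
  Stage 3: F_3 = 10^(7.40/10) = 5.495, G_3 = 10^(14.3/10) = 26.92
Friis cascade:
  F = 1.159 + (2.742 − 1)/0.8628 + (5.495 − 1)/6.250 = 3.897
NF = 10 log₁₀(3.897) = 5.91 dB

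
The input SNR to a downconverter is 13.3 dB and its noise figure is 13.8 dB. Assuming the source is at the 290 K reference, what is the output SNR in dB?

By definition F = SNR_in/SNR_out, so in dB: SNR_out = SNR_in − NF
SNR_out = 13.3 − 13.8 = −0.5 dB

−0.5 dB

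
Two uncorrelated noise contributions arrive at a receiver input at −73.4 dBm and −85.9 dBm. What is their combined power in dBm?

Convert to linear, add, convert back:
P₁ = 4.57×10⁻¹¹ W, P₂ = 2.57×10⁻¹² W
P_tot = 4.83×10⁻¹¹ W → 10 log₁₀(P_tot / 10⁻³) = −73.2 dBm

−73.2 dBm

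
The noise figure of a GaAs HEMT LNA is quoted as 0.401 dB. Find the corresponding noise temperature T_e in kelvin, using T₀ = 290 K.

28.1 K

F = 10^(0.401/10) = 1.09673
T_e = (F − 1)·T₀ = (1.09673 − 1) × 290 = 28.1 K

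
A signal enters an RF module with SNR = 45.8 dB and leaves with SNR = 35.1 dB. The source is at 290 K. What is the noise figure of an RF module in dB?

10.7 dB

NF (dB) = SNR_in(dB) − SNR_out(dB) when the source is at T₀
NF = 45.8 − 35.1 = 10.7 dB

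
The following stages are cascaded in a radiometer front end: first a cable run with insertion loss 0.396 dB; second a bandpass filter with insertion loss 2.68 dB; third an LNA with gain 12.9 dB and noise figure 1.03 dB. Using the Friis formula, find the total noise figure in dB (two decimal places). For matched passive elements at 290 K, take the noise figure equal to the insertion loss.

4.11 dB

Convert to linear (a loss of L dB is a gain of −L dB): F_i = 10^(NF_i/10), G_i = 10^(G_i,dB/10)
  Stage 1: F_1 = 10^(0.396/10) = 1.095, G_1 = 10^(−0.396/10) = 0.9129
  Stage 2: F_2 = 10^(2.68/10) = 1.854, G_2 = 10^(−2.68/10) = 0.5395
  Stage 3: F_3 = 10^(1.03/10) = 1.268, G_3 = 10^(12.9/10) = 19.50
Friis cascade:
  F = 1.095 + (1.854 − 1)/0.9129 + (1.268 − 1)/0.4925 = 2.574
NF = 10 log₁₀(2.574) = 4.11 dB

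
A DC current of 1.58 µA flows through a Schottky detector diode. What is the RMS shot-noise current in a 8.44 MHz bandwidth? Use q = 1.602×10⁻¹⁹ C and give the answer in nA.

I_n = √(2qI·B)
2qI·B = 2 × 1.602×10⁻¹⁹ × 1.58×10⁻⁶ × 8.44×10⁶ = 4.27×10⁻¹⁸ A²
I_n = √(4.27×10⁻¹⁸) = 2.07×10⁻⁹ A = 2.07 nA

2.07 nA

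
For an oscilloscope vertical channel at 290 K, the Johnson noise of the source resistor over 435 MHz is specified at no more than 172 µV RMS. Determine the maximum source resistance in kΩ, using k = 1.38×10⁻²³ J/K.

Johnson–Nyquist: V_n = √(4kTRB) ⇒ R = V_n² / (4kTB)
4kTB = 4 × 1.38×10⁻²³ × 290 × 4.35×10⁸ = 6.96×10⁻¹²
R = (1.72×10⁻⁴)² / 6.96×10⁻¹² = 4.25×10³ Ω = 4.25 kΩ

4.25 kΩ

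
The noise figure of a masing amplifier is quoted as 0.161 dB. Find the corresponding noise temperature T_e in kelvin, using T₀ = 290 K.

F = 10^(0.161/10) = 1.03777
T_e = (F − 1)·T₀ = (1.03777 − 1) × 290 = 11.0 K

11.0 K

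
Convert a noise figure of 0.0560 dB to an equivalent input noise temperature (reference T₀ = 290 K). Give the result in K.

F = 10^(0.0560/10) = 1.01298
T_e = (F − 1)·T₀ = (1.01298 − 1) × 290 = 3.76 K

3.76 K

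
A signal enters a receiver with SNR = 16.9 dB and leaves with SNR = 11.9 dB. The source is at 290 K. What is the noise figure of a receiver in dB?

NF (dB) = SNR_in(dB) − SNR_out(dB) when the source is at T₀
NF = 16.9 − 11.9 = 5.0 dB

5.0 dB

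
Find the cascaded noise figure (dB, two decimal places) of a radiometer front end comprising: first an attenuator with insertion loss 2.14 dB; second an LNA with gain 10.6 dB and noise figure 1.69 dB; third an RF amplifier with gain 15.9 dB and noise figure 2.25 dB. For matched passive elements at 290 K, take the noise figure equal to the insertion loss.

Convert to linear (a loss of L dB is a gain of −L dB): F_i = 10^(NF_i/10), G_i = 10^(G_i,dB/10)
  Stage 1: F_1 = 10^(2.14/10) = 1.637, G_1 = 10^(−2.14/10) = 0.6109
  Stage 2: F_2 = 10^(1.69/10) = 1.476, G_2 = 10^(10.6/10) = 11.48
  Stage 3: F_3 = 10^(2.25/10) = 1.679, G_3 = 10^(15.9/10) = 38.90
Friis cascade:
  F = 1.637 + (1.476 − 1)/0.6109 + (1.679 − 1)/7.015 = 2.512
NF = 10 log₁₀(2.512) = 4.00 dB

4.00 dB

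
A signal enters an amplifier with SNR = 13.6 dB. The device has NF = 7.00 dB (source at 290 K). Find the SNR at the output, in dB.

6.60 dB

By definition F = SNR_in/SNR_out, so in dB: SNR_out = SNR_in − NF
SNR_out = 13.6 − 7.00 = 6.60 dB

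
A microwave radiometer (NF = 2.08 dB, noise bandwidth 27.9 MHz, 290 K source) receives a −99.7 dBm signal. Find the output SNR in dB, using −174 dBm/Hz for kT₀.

Noise floor: N = −174 + 10 log₁₀(B) + NF
10 log₁₀(2.79×10⁷) = 74.46 dB
N = −174 + 74.46 + 2.08 = −97.46 dBm
SNR = P_sig − N = −99.7 − (−97.46) = −2.24 dB → −2.2 dB

−2.2 dB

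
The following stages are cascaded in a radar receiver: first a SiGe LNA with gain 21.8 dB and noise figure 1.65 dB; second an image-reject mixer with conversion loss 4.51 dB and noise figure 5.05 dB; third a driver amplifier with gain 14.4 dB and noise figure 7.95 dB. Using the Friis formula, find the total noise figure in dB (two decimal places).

Convert to linear (a loss of L dB is a gain of −L dB): F_i = 10^(NF_i/10), G_i = 10^(G_i,dB/10)
  Stage 1: F_1 = 10^(1.65/10) = 1.462, G_1 = 10^(21.8/10) = 151.4
  Stage 2: F_2 = 10^(5.05/10) = 3.199, G_2 = 10^(−4.51/10) = 0.3540
  Stage 3: F_3 = 10^(7.95/10) = 6.237, G_3 = 10^(14.4/10) = 27.54
Friis cascade:
  F = 1.462 + (3.199 − 1)/151.4 + (6.237 − 1)/53.58 = 1.574
NF = 10 log₁₀(1.574) = 1.97 dB

1.97 dB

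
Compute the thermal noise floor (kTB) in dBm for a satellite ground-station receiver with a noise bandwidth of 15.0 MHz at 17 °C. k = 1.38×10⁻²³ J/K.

T = 17 °C + 273.15 = 290.15 K
P_n = kTB = 1.38×10⁻²³ × 290.15 × 1.50×10⁷ = 6.01×10⁻¹⁴ W
In dBm: 10 log₁₀(6.01×10⁻¹⁴ / 10⁻³) = −102.2 dBm

−102.2 dBm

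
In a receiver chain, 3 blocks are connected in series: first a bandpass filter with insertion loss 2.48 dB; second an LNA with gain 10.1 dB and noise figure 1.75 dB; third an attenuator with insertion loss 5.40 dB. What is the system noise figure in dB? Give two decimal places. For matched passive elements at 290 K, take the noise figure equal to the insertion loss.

4.88 dB

Convert to linear (a loss of L dB is a gain of −L dB): F_i = 10^(NF_i/10), G_i = 10^(G_i,dB/10)
  Stage 1: F_1 = 10^(2.48/10) = 1.770, G_1 = 10^(−2.48/10) = 0.5649
  Stage 2: F_2 = 10^(1.75/10) = 1.496, G_2 = 10^(10.1/10) = 10.23
  Stage 3: F_3 = 10^(5.40/10) = 3.467, G_3 = 10^(−5.40/10) = 0.2884
Friis cascade:
  F = 1.770 + (1.496 − 1)/0.5649 + (3.467 − 1)/5.781 = 3.075
NF = 10 log₁₀(3.075) = 4.88 dB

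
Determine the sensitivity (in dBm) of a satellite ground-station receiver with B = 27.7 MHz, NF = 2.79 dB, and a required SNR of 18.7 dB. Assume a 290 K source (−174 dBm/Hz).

Sensitivity = −174 + 10 log₁₀(B) + NF + SNR_min
= −174 + 74.42 + 2.79 + 18.7
= −78.09 dBm → −78.1 dBm

−78.1 dBm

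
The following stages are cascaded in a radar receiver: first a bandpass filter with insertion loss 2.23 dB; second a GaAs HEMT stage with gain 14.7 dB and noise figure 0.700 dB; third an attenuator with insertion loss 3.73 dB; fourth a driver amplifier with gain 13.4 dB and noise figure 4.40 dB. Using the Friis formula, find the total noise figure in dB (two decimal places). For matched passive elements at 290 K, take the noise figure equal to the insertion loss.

3.57 dB

Convert to linear (a loss of L dB is a gain of −L dB): F_i = 10^(NF_i/10), G_i = 10^(G_i,dB/10)
  Stage 1: F_1 = 10^(2.23/10) = 1.671, G_1 = 10^(−2.23/10) = 0.5984
  Stage 2: F_2 = 10^(0.700/10) = 1.175, G_2 = 10^(14.7/10) = 29.51
  Stage 3: F_3 = 10^(3.73/10) = 2.360, G_3 = 10^(−3.73/10) = 0.4236
  Stage 4: F_4 = 10^(4.40/10) = 2.754, G_4 = 10^(13.4/10) = 21.88
Friis cascade:
  F = 1.671 + (1.175 − 1)/0.5984 + (2.360 − 1)/17.66 + (2.754 − 1)/7.482 = 2.275
NF = 10 log₁₀(2.275) = 3.57 dB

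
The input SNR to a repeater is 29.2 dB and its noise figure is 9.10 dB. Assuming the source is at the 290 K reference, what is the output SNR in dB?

By definition F = SNR_in/SNR_out, so in dB: SNR_out = SNR_in − NF
SNR_out = 29.2 − 9.10 = 20.10 dB

20.10 dB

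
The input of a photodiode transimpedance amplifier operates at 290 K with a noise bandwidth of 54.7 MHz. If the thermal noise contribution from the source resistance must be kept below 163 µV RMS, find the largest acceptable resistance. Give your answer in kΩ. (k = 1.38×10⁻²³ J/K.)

30.3 kΩ

Johnson–Nyquist: V_n = √(4kTRB) ⇒ R = V_n² / (4kTB)
4kTB = 4 × 1.38×10⁻²³ × 290 × 5.47×10⁷ = 8.76×10⁻¹³
R = (1.63×10⁻⁴)² / 8.76×10⁻¹³ = 3.03×10⁴ Ω = 30.3 kΩ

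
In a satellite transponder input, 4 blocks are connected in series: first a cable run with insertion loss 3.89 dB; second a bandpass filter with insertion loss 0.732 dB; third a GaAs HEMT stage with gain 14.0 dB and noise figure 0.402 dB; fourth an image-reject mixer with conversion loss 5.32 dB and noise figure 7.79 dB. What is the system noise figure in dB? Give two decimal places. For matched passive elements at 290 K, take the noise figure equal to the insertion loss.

5.75 dB

Convert to linear (a loss of L dB is a gain of −L dB): F_i = 10^(NF_i/10), G_i = 10^(G_i,dB/10)
  Stage 1: F_1 = 10^(3.89/10) = 2.449, G_1 = 10^(−3.89/10) = 0.4083
  Stage 2: F_2 = 10^(0.732/10) = 1.184, G_2 = 10^(−0.732/10) = 0.8449
  Stage 3: F_3 = 10^(0.402/10) = 1.097, G_3 = 10^(14.0/10) = 25.12
  Stage 4: F_4 = 10^(7.79/10) = 6.012, G_4 = 10^(−5.32/10) = 0.2938
Friis cascade:
  F = 2.449 + (1.184 − 1)/0.4083 + (1.097 − 1)/0.3450 + (6.012 − 1)/8.666 = 3.758
NF = 10 log₁₀(3.758) = 5.75 dB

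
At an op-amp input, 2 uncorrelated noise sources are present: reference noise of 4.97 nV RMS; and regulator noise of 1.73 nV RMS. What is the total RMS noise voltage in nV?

5.26 nV

Uncorrelated sources add in power (mean-square): V_tot = √(ΣV_i²)
V_tot = √[(4.97×10⁻⁹)² + (1.73×10⁻⁹)²] = 5.26×10⁻⁹ V = 5.26 nV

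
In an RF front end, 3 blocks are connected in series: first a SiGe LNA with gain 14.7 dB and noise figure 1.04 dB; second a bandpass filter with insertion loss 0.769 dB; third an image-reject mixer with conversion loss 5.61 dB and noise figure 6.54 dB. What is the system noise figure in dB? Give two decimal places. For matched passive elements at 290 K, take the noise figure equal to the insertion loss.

1.52 dB

Convert to linear (a loss of L dB is a gain of −L dB): F_i = 10^(NF_i/10), G_i = 10^(G_i,dB/10)
  Stage 1: F_1 = 10^(1.04/10) = 1.271, G_1 = 10^(14.7/10) = 29.51
  Stage 2: F_2 = 10^(0.769/10) = 1.194, G_2 = 10^(−0.769/10) = 0.8377
  Stage 3: F_3 = 10^(6.54/10) = 4.508, G_3 = 10^(−5.61/10) = 0.2748
Friis cascade:
  F = 1.271 + (1.194 − 1)/29.51 + (4.508 − 1)/24.72 = 1.419
NF = 10 log₁₀(1.419) = 1.52 dB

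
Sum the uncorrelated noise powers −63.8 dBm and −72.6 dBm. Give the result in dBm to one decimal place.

Convert to linear, add, convert back:
P₁ = 4.17×10⁻¹⁰ W, P₂ = 5.50×10⁻¹¹ W
P_tot = 4.72×10⁻¹⁰ W → 10 log₁₀(P_tot / 10⁻³) = −63.3 dBm

−63.3 dBm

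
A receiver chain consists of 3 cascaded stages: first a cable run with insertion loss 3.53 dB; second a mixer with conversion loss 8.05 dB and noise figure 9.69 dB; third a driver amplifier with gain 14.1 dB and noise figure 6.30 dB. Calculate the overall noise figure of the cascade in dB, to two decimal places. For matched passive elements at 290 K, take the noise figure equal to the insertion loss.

18.32 dB

Convert to linear (a loss of L dB is a gain of −L dB): F_i = 10^(NF_i/10), G_i = 10^(G_i,dB/10)
  Stage 1: F_1 = 10^(3.53/10) = 2.254, G_1 = 10^(−3.53/10) = 0.4436
  Stage 2: F_2 = 10^(9.69/10) = 9.311, G_2 = 10^(−8.05/10) = 0.1567
  Stage 3: F_3 = 10^(6.30/10) = 4.266, G_3 = 10^(14.1/10) = 25.70
Friis cascade:
  F = 2.254 + (9.311 − 1)/0.4436 + (4.266 − 1)/0.06950 = 67.98
NF = 10 log₁₀(67.98) = 18.32 dB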